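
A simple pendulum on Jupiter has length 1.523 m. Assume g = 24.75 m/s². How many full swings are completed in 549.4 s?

352

T = 2π√(L/g) = 2π√(1.523/24.75) = 1.5586 s.
Number of complete oscillations = ⌊549.4/1.5586⌋ = ⌊352.49⌋ = 352.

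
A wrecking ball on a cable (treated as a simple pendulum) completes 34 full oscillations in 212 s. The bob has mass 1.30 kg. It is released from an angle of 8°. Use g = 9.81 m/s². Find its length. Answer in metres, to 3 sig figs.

T = 212/34 = 6.235 s.
From T = 2π√(L/g), L = gT²/(4π²) = 9.81 × 6.235²/(4π²) = 9.66 m.

9.66 m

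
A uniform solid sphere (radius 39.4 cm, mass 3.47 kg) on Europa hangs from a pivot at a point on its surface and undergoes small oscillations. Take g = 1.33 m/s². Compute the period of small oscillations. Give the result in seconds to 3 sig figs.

I_cm = (2/5)mr² = 0.2155 kg·m². The pivot is at distance d = 0.394 m from the centre of mass.
By the parallel-axis theorem, I = I_cm + md² = 0.2155 + 0.5387 = 0.7541 kg·m².
T = 2π√(I/(mgd)) = 2π√(0.7541/(3.47 × 1.33 × 0.394)) = 4.05 s.

4.05 s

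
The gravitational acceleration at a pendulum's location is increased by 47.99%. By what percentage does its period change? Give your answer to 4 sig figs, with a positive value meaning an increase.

-17.80%

T ∝ 1/√g, so T'/T = 1/√(1.4799) = 0.82202.
Percentage change in T = (0.82202 − 1) × 100% = -17.80%.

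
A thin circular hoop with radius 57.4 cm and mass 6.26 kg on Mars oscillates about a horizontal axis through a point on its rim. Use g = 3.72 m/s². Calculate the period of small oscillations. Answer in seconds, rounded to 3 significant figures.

3.49 s

I_cm = mr² = 2.063 kg·m². The pivot is at distance d = 0.574 m from the centre of mass.
By the parallel-axis theorem, I = I_cm + md² = 2.063 + 2.063 = 4.125 kg·m².
T = 2π√(I/(mgd)) = 2π√(4.125/(6.26 × 3.72 × 0.574)) = 3.49 s.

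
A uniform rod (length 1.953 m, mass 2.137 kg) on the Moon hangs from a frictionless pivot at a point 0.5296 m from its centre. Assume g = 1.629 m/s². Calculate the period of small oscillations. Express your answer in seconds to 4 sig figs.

For a physical pendulum T = 2π√(I/(mgd)), with d = 0.52960 m from pivot to centre of mass.
I_cm = mL²/12 = 2.137 × 1.953²/12 = 0.67925 kg·m²; I = I_cm + md² = 0.67925 + 2.137 × 0.52960² = 1.2786 kg·m².
T = 2π√(1.2786/(2.137 × 1.629 × 0.52960)) = 5.233 s.

5.233 s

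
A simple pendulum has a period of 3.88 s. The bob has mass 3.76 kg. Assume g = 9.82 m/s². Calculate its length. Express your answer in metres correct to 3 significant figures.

From T = 2π√(L/g), L = gT²/(4π²) = 9.82 × 3.880²/(4π²) = 3.74 m.

3.74 m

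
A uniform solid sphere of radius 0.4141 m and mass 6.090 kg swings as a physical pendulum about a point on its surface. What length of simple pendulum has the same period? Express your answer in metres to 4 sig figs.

0.5797 m

The equivalent simple-pendulum length is L_eq = I/(md), where I is about the pivot and d = 0.41410 m.
I_cm = (2/5)mR² = 0.41772 kg·m², so I = I_cm + md² = 0.41772 + 1.0443 = 1.4620 kg·m².
L_eq = 1.4620/(6.090 × 0.41410) = 0.5797 m.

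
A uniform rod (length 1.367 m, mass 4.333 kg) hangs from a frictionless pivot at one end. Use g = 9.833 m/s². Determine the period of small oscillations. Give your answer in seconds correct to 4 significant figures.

1.913 s

For a physical pendulum T = 2π√(I/(mgd)), with d = 0.68350 m from pivot to centre of mass.
I_cm = mL²/12 = 4.333 × 1.367²/12 = 0.67475 kg·m²; I = I_cm + md² = 0.67475 + 4.333 × 0.68350² = 2.6990 kg·m².
T = 2π√(2.6990/(4.333 × 9.833 × 0.68350)) = 1.913 s.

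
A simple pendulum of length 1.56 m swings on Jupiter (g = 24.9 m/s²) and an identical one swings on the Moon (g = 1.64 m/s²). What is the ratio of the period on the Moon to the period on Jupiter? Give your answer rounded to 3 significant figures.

3.90

T ∝ 1/√g, so T₂/T₁ = √(g₁/g₂) = √(24.9/1.64) = 3.90.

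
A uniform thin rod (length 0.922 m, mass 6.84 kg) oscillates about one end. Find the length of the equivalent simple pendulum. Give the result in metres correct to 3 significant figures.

The equivalent simple-pendulum length is L_eq = I/(md), where I is about the pivot and d = 0.4610 m.
I_cm = (1/12)mL² = 0.4845 kg·m², so I = I_cm + md² = 0.4845 + 1.454 = 1.938 kg·m².
L_eq = 1.938/(6.84 × 0.4610) = 0.615 m.

0.615 m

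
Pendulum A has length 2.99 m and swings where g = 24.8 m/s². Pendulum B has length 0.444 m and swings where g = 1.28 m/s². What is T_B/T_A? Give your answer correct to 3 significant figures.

1.70

T = 2π√(L/g), so T_B/T_A = √((L_B/g_B)/(L_A/g_A)) = √((0.444/1.28)/(2.99/24.8)) = 1.70.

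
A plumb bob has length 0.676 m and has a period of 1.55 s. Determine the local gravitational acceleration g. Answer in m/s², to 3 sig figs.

From T = 2π√(L/g), g = 4π²L/T² = 4π² × 0.676/1.550² = 11.1 m/s².

11.1 m/s²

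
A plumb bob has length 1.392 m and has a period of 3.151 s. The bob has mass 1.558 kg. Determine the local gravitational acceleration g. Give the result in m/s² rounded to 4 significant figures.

From T = 2π√(L/g), g = 4π²L/T² = 4π² × 1.392/3.1510² = 5.535 m/s².

5.535 m/s²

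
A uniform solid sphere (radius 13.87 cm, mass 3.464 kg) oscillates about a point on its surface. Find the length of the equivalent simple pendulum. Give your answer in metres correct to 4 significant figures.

The equivalent simple-pendulum length is L_eq = I/(md), where I is about the pivot and d = 0.13870 m.
I_cm = (2/5)mR² = 0.026656 kg·m², so I = I_cm + md² = 0.026656 + 0.066639 = 0.093295 kg·m².
L_eq = 0.093295/(3.464 × 0.13870) = 0.1942 m.

0.1942 m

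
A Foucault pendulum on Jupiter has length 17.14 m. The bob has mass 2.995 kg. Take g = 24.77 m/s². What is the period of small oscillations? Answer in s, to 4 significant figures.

5.227 s

T = 2π√(L/g) = 2π√(17.14/24.77) = 2π × 0.83184 = 5.227 s.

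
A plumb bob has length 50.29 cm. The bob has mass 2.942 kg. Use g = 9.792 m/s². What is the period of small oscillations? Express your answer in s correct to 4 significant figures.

T = 2π√(L/g) = 2π√(0.5029/9.792) = 2π × 0.22662 = 1.424 s.

1.424 s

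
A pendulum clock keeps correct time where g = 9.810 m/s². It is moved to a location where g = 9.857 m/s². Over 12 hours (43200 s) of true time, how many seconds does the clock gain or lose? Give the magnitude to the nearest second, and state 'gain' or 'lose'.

The clock's period scales as T ∝ 1/√g, so T'/T = √(9.810/9.857) = 0.997613.
In 43200 s of true time the clock registers 43200/0.997613 = 43303.4 s, so it gains 103 s.

gain 103 s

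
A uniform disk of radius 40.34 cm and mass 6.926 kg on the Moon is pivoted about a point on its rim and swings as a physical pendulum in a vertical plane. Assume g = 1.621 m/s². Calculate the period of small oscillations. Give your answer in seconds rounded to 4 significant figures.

3.839 s

I_cm = ½mr² = 0.56354 kg·m². The pivot is at distance d = 0.4034 m from the centre of mass.
By the parallel-axis theorem, I = I_cm + md² = 0.56354 + 1.1271 = 1.6906 kg·m².
T = 2π√(I/(mgd)) = 2π√(1.6906/(6.926 × 1.621 × 0.4034)) = 3.839 s.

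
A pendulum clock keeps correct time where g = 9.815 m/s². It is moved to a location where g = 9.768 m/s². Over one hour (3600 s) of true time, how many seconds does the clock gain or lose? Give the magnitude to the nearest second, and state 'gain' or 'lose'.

The clock's period scales as T ∝ 1/√g, so T'/T = √(9.815/9.768) = 1.00240.
In 3600 s of true time the clock registers 3600/1.00240 = 3591.4 s, so it loses 9 s.

lose 9 s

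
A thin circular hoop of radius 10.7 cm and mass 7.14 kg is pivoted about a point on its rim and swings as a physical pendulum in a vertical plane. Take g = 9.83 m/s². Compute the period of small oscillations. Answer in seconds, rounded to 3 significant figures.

0.927 s

I_cm = mr² = 0.08175 kg·m². The pivot is at distance d = 0.107 m from the centre of mass.
By the parallel-axis theorem, I = I_cm + md² = 0.08175 + 0.08175 = 0.1635 kg·m².
T = 2π√(I/(mgd)) = 2π√(0.1635/(7.14 × 9.83 × 0.107)) = 0.927 s.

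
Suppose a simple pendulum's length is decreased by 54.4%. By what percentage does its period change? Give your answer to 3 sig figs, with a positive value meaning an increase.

T ∝ √L, so T'/T = √(0.4560) = 0.6753.
Percentage change in T = (0.6753 − 1) × 100% = -32.5%.

-32.5%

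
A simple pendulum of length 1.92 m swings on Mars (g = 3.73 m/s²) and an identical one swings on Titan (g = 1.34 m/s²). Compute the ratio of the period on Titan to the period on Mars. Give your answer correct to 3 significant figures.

T ∝ 1/√g, so T₂/T₁ = √(g₁/g₂) = √(3.73/1.34) = 1.67.

1.67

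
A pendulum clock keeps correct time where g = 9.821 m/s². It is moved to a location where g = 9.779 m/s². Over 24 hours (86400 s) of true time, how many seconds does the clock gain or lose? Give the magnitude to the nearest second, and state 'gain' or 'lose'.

lose 185 s

The clock's period scales as T ∝ 1/√g, so T'/T = √(9.821/9.779) = 1.00215.
In 86400 s of true time the clock registers 86400/1.00215 = 86215.1 s, so it loses 185 s.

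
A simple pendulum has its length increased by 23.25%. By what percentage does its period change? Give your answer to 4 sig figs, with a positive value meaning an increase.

11.02%

T ∝ √L, so T'/T = √(1.2325) = 1.1102.
Percentage change in T = (1.1102 − 1) × 100% = 11.02%.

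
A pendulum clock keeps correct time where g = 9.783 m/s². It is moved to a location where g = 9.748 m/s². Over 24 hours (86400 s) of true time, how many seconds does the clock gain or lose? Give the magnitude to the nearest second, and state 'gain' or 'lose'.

lose 155 s

The clock's period scales as T ∝ 1/√g, so T'/T = √(9.783/9.748) = 1.00179.
In 86400 s of true time the clock registers 86400/1.00179 = 86245.3 s, so it loses 155 s.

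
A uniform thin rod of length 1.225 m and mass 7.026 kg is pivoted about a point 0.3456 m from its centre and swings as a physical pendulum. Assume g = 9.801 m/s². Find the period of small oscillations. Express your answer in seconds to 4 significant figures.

1.688 s

For a physical pendulum T = 2π√(I/(mgd)), with d = 0.34560 m from pivot to centre of mass.
I_cm = mL²/12 = 7.026 × 1.225²/12 = 0.87862 kg·m²; I = I_cm + md² = 0.87862 + 7.026 × 0.34560² = 1.7178 kg·m².
T = 2π√(1.7178/(7.026 × 9.801 × 0.34560)) = 1.688 s.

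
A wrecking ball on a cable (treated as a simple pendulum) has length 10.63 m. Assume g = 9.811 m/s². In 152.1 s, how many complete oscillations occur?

T = 2π√(L/g) = 2π√(10.63/9.811) = 6.5402 s.
Number of complete oscillations = ⌊152.1/6.5402⌋ = ⌊23.256⌋ = 23.

23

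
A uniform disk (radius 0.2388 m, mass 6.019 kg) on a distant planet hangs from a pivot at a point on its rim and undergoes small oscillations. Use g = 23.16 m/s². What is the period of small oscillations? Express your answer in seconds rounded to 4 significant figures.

0.7814 s

I_cm = ½mr² = 0.17162 kg·m². The pivot is at distance d = 0.2388 m from the centre of mass.
By the parallel-axis theorem, I = I_cm + md² = 0.17162 + 0.34324 = 0.51485 kg·m².
T = 2π√(I/(mgd)) = 2π√(0.51485/(6.019 × 23.16 × 0.2388)) = 0.7814 s.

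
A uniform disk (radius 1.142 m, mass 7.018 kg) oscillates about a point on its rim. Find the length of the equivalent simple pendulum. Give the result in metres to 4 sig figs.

1.713 m

The equivalent simple-pendulum length is L_eq = I/(md), where I is about the pivot and d = 1.1420 m.
I_cm = ½mR² = 4.5763 kg·m², so I = I_cm + md² = 4.5763 + 9.1526 = 13.729 kg·m².
L_eq = 13.729/(7.018 × 1.1420) = 1.713 m.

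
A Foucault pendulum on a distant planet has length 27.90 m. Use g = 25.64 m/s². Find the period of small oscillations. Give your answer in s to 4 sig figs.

T = 2π√(L/g) = 2π√(27.90/25.64) = 2π × 1.0431 = 6.554 s.

6.554 s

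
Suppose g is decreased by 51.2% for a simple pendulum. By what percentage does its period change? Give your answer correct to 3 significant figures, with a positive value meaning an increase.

43.1%

T ∝ 1/√g, so T'/T = 1/√(0.4880) = 1.431.
Percentage change in T = (1.431 − 1) × 100% = 43.1%.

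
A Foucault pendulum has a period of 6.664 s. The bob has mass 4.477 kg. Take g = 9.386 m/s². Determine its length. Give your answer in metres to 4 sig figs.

From T = 2π√(L/g), L = gT²/(4π²) = 9.386 × 6.6640²/(4π²) = 10.56 m.

10.56 m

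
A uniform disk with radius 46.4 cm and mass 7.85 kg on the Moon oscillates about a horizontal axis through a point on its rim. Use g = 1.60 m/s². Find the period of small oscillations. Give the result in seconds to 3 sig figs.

I_cm = ½mr² = 0.8450 kg·m². The pivot is at distance d = 0.464 m from the centre of mass.
By the parallel-axis theorem, I = I_cm + md² = 0.8450 + 1.690 = 2.535 kg·m².
T = 2π√(I/(mgd)) = 2π√(2.535/(7.85 × 1.60 × 0.464)) = 4.14 s.

4.14 s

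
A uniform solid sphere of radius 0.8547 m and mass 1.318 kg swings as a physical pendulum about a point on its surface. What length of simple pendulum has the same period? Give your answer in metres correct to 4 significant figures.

The equivalent simple-pendulum length is L_eq = I/(md), where I is about the pivot and d = 0.85470 m.
I_cm = (2/5)mR² = 0.38513 kg·m², so I = I_cm + md² = 0.38513 + 0.96281 = 1.3479 kg·m².
L_eq = 1.3479/(1.318 × 0.85470) = 1.197 m.

1.197 m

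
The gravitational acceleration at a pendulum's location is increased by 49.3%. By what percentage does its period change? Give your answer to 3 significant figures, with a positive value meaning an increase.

T ∝ 1/√g, so T'/T = 1/√(1.493) = 0.8184.
Percentage change in T = (0.8184 − 1) × 100% = -18.2%.

-18.2%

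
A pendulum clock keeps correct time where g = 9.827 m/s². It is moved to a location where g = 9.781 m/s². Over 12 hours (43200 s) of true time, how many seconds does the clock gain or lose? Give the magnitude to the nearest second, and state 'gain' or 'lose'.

The clock's period scales as T ∝ 1/√g, so T'/T = √(9.827/9.781) = 1.00235.
In 43200 s of true time the clock registers 43200/1.00235 = 43098.8 s, so it loses 101 s.

lose 101 s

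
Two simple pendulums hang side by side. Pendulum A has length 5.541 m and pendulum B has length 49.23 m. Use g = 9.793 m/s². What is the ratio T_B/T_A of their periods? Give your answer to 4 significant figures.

T ∝ √L, so T_B/T_A = √(L_B/L_A) = √(49.23/5.541) = 2.981.

2.981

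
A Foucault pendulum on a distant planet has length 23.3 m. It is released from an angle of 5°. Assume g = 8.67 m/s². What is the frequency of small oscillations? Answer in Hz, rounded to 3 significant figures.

0.0971 Hz

T = 2π√(L/g) = 2π√(23.3/8.67) = 10.30 s, so f = 1/T = 0.0971 Hz.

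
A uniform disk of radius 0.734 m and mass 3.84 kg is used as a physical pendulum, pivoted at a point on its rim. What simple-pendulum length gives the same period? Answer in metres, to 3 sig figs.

1.10 m

The equivalent simple-pendulum length is L_eq = I/(md), where I is about the pivot and d = 0.7340 m.
I_cm = ½mR² = 1.034 kg·m², so I = I_cm + md² = 1.034 + 2.069 = 3.103 kg·m².
L_eq = 3.103/(3.84 × 0.7340) = 1.10 m.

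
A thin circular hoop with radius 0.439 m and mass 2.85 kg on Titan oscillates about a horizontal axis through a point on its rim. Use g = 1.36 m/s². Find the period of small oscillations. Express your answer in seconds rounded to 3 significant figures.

I_cm = mr² = 0.5493 kg·m². The pivot is at distance d = 0.439 m from the centre of mass.
By the parallel-axis theorem, I = I_cm + md² = 0.5493 + 0.5493 = 1.099 kg·m².
T = 2π√(I/(mgd)) = 2π√(1.099/(2.85 × 1.36 × 0.439)) = 5.05 s.

5.05 s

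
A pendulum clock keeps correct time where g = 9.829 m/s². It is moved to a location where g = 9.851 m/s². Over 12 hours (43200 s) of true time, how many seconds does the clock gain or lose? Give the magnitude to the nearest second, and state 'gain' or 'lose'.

gain 48 s

The clock's period scales as T ∝ 1/√g, so T'/T = √(9.829/9.851) = 0.998883.
In 43200 s of true time the clock registers 43200/0.998883 = 43248.3 s, so it gains 48 s.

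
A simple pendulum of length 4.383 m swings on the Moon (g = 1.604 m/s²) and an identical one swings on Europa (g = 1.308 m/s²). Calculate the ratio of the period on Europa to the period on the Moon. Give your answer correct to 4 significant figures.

T ∝ 1/√g, so T₂/T₁ = √(g₁/g₂) = √(1.604/1.308) = 1.107.

1.107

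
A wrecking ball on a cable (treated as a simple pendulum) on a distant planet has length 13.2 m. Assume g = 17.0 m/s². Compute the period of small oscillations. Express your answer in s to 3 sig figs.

T = 2π√(L/g) = 2π√(13.2/17.0) = 2π × 0.8812 = 5.54 s.

5.54 s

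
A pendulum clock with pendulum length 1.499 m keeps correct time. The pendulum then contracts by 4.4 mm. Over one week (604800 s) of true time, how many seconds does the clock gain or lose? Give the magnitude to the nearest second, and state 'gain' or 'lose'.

T ∝ √L, so T'/T = √(1.49460/1.499) = 0.998531.
In 604800 s of true time the clock registers 604800/0.998531 = 605689.6 s, so it gains 890 s.

gain 890 s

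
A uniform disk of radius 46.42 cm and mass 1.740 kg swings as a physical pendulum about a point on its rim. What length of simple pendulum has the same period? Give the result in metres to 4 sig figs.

The equivalent simple-pendulum length is L_eq = I/(md), where I is about the pivot and d = 0.46420 m.
I_cm = ½mR² = 0.18747 kg·m², so I = I_cm + md² = 0.18747 + 0.37494 = 0.56241 kg·m².
L_eq = 0.56241/(1.740 × 0.46420) = 0.6963 m.

0.6963 m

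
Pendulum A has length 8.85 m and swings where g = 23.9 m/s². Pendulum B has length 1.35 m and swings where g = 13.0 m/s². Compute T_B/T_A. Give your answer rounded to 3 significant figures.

0.530

T = 2π√(L/g), so T_B/T_A = √((L_B/g_B)/(L_A/g_A)) = √((1.35/13.0)/(8.85/23.9)) = 0.530.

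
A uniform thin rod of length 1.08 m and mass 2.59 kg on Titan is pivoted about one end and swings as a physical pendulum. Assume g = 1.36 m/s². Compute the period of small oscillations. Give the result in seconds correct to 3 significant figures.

4.57 s

For a physical pendulum T = 2π√(I/(mgd)), with d = 0.5400 m from pivot to centre of mass.
I_cm = mL²/12 = 2.59 × 1.08²/12 = 0.2517 kg·m²; I = I_cm + md² = 0.2517 + 2.59 × 0.5400² = 1.007 kg·m².
T = 2π√(1.007/(2.59 × 1.36 × 0.5400)) = 4.57 s.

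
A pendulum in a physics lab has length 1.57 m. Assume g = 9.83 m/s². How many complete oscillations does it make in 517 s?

205

T = 2π√(L/g) = 2π√(1.57/9.83) = 2.511 s.
Number of complete oscillations = ⌊517/2.511⌋ = ⌊205.9⌋ = 205.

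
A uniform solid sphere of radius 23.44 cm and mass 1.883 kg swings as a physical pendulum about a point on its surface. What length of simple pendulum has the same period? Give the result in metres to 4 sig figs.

The equivalent simple-pendulum length is L_eq = I/(md), where I is about the pivot and d = 0.23440 m.
I_cm = (2/5)mR² = 0.041383 kg·m², so I = I_cm + md² = 0.041383 + 0.10346 = 0.14484 kg·m².
L_eq = 0.14484/(1.883 × 0.23440) = 0.3282 m.

0.3282 m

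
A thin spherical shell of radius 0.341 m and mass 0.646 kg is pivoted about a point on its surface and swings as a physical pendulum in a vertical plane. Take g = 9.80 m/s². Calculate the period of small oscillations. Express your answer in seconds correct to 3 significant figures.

I_cm = (2/3)mr² = 0.05008 kg·m². The pivot is at distance d = 0.341 m from the centre of mass.
By the parallel-axis theorem, I = I_cm + md² = 0.05008 + 0.07512 = 0.1252 kg·m².
T = 2π√(I/(mgd)) = 2π√(0.1252/(0.646 × 9.80 × 0.341)) = 1.51 s.

1.51 s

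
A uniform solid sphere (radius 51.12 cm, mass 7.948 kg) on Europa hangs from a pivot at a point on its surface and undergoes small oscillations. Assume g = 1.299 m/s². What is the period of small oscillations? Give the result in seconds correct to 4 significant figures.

4.664 s

I_cm = (2/5)mr² = 0.83081 kg·m². The pivot is at distance d = 0.5112 m from the centre of mass.
By the parallel-axis theorem, I = I_cm + md² = 0.83081 + 2.0770 = 2.9078 kg·m².
T = 2π√(I/(mgd)) = 2π√(2.9078/(7.948 × 1.299 × 0.5112)) = 4.664 s.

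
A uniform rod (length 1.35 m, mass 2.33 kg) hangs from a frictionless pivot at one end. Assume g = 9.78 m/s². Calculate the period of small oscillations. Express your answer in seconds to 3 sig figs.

For a physical pendulum T = 2π√(I/(mgd)), with d = 0.6750 m from pivot to centre of mass.
I_cm = mL²/12 = 2.33 × 1.35²/12 = 0.3539 kg·m²; I = I_cm + md² = 0.3539 + 2.33 × 0.6750² = 1.415 kg·m².
T = 2π√(1.415/(2.33 × 9.78 × 0.6750)) = 1.91 s.

1.91 s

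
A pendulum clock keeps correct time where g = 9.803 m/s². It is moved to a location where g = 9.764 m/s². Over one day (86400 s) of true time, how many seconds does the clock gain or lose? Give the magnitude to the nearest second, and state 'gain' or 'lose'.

The clock's period scales as T ∝ 1/√g, so T'/T = √(9.803/9.764) = 1.00200.
In 86400 s of true time the clock registers 86400/1.00200 = 86228.0 s, so it loses 172 s.

lose 172 s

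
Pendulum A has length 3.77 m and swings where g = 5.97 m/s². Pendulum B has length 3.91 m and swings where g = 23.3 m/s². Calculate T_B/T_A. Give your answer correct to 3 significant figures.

0.515

T = 2π√(L/g), so T_B/T_A = √((L_B/g_B)/(L_A/g_A)) = √((3.91/23.3)/(3.77/5.97)) = 0.515.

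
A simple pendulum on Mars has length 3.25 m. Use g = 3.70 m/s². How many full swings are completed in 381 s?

T = 2π√(L/g) = 2π√(3.25/3.70) = 5.889 s.
Number of complete oscillations = ⌊381/5.889⌋ = ⌊64.70⌋ = 64.

64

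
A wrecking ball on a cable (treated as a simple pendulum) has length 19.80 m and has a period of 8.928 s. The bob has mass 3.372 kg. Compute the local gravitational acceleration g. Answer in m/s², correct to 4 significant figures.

9.807 m/s²

From T = 2π√(L/g), g = 4π²L/T² = 4π² × 19.80/8.9280² = 9.807 m/s².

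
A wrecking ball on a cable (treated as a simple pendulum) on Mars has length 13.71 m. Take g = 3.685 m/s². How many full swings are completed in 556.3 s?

T = 2π√(L/g) = 2π√(13.71/3.685) = 12.119 s.
Number of complete oscillations = ⌊556.3/12.119⌋ = ⌊45.902⌋ = 45.

45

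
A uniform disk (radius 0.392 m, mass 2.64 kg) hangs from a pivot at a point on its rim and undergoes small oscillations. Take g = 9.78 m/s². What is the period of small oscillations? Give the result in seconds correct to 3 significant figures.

1.54 s

I_cm = ½mr² = 0.2028 kg·m². The pivot is at distance d = 0.392 m from the centre of mass.
By the parallel-axis theorem, I = I_cm + md² = 0.2028 + 0.4057 = 0.6085 kg·m².
T = 2π√(I/(mgd)) = 2π√(0.6085/(2.64 × 9.78 × 0.392)) = 1.54 s.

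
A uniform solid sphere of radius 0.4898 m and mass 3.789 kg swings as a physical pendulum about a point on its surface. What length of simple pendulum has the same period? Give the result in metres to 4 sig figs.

0.6857 m

The equivalent simple-pendulum length is L_eq = I/(md), where I is about the pivot and d = 0.48980 m.
I_cm = (2/5)mR² = 0.36360 kg·m², so I = I_cm + md² = 0.36360 + 0.90900 = 1.2726 kg·m².
L_eq = 1.2726/(3.789 × 0.48980) = 0.6857 m.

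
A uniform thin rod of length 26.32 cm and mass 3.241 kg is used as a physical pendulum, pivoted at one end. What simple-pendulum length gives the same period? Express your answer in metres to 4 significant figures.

The equivalent simple-pendulum length is L_eq = I/(md), where I is about the pivot and d = 0.13160 m.
I_cm = (1/12)mL² = 0.018710 kg·m², so I = I_cm + md² = 0.018710 + 0.056129 = 0.074839 kg·m².
L_eq = 0.074839/(3.241 × 0.13160) = 0.1755 m.

0.1755 m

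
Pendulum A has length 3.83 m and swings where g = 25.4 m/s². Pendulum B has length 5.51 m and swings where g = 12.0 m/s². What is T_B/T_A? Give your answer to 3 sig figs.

T = 2π√(L/g), so T_B/T_A = √((L_B/g_B)/(L_A/g_A)) = √((5.51/12.0)/(3.83/25.4)) = 1.75.

1.75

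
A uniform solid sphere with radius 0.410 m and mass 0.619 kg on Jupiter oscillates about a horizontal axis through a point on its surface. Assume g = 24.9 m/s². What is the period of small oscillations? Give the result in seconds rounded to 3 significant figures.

I_cm = (2/5)mr² = 0.04162 kg·m². The pivot is at distance d = 0.410 m from the centre of mass.
By the parallel-axis theorem, I = I_cm + md² = 0.04162 + 0.1041 = 0.1457 kg·m².
T = 2π√(I/(mgd)) = 2π√(0.1457/(0.619 × 24.9 × 0.410)) = 0.954 s.

0.954 s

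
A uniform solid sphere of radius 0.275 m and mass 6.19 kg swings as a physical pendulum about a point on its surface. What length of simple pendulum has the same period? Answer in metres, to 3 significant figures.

The equivalent simple-pendulum length is L_eq = I/(md), where I is about the pivot and d = 0.2750 m.
I_cm = (2/5)mR² = 0.1872 kg·m², so I = I_cm + md² = 0.1872 + 0.4681 = 0.6554 kg·m².
L_eq = 0.6554/(6.19 × 0.2750) = 0.385 m.

0.385 m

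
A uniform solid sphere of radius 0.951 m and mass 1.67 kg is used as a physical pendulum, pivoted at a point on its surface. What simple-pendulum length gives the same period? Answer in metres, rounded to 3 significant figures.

1.33 m

The equivalent simple-pendulum length is L_eq = I/(md), where I is about the pivot and d = 0.9510 m.
I_cm = (2/5)mR² = 0.6041 kg·m², so I = I_cm + md² = 0.6041 + 1.510 = 2.114 kg·m².
L_eq = 2.114/(1.67 × 0.9510) = 1.33 m.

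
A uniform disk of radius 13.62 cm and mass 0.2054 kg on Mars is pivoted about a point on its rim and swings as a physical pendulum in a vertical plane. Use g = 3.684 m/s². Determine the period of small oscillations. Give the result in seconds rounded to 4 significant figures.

1.480 s

I_cm = ½mr² = 0.0019051 kg·m². The pivot is at distance d = 0.1362 m from the centre of mass.
By the parallel-axis theorem, I = I_cm + md² = 0.0019051 + 0.0038103 = 0.0057154 kg·m².
T = 2π√(I/(mgd)) = 2π√(0.0057154/(0.2054 × 3.684 × 0.1362)) = 1.480 s.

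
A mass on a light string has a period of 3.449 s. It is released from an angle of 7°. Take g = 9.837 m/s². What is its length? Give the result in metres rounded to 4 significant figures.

2.964 m

From T = 2π√(L/g), L = gT²/(4π²) = 9.837 × 3.4490²/(4π²) = 2.964 m.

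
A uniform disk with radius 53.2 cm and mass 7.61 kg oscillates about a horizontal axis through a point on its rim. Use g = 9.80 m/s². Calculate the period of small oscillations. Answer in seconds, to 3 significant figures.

1.79 s

I_cm = ½mr² = 1.077 kg·m². The pivot is at distance d = 0.532 m from the centre of mass.
By the parallel-axis theorem, I = I_cm + md² = 1.077 + 2.154 = 3.231 kg·m².
T = 2π√(I/(mgd)) = 2π√(3.231/(7.61 × 9.80 × 0.532)) = 1.79 s.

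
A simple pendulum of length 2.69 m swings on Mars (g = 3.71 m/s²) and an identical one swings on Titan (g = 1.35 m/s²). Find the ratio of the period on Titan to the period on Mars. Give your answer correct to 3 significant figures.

1.66

T ∝ 1/√g, so T₂/T₁ = √(g₁/g₂) = √(3.71/1.35) = 1.66.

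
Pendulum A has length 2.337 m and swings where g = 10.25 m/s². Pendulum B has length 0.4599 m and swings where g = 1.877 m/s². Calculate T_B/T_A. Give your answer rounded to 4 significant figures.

T = 2π√(L/g), so T_B/T_A = √((L_B/g_B)/(L_A/g_A)) = √((0.4599/1.877)/(2.337/10.25)) = 1.037.

1.037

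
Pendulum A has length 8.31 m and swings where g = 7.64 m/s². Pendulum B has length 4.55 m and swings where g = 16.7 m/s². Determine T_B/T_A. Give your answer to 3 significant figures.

T = 2π√(L/g), so T_B/T_A = √((L_B/g_B)/(L_A/g_A)) = √((4.55/16.7)/(8.31/7.64)) = 0.500.

0.500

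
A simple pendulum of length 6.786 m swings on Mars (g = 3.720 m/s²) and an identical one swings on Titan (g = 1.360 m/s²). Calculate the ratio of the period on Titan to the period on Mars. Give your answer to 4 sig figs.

T ∝ 1/√g, so T₂/T₁ = √(g₁/g₂) = √(3.720/1.360) = 1.654.

1.654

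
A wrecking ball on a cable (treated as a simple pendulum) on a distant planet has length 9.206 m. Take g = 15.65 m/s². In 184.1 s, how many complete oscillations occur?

38

T = 2π√(L/g) = 2π√(9.206/15.65) = 4.8190 s.
Number of complete oscillations = ⌊184.1/4.8190⌋ = ⌊38.203⌋ = 38.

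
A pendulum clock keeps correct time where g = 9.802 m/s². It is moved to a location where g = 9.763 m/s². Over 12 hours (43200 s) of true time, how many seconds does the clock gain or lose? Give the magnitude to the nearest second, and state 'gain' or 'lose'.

lose 86 s

The clock's period scales as T ∝ 1/√g, so T'/T = √(9.802/9.763) = 1.00200.
In 43200 s of true time the clock registers 43200/1.00200 = 43114.0 s, so it loses 86 s.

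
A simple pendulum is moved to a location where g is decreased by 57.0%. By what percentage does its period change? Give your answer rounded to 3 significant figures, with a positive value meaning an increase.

T ∝ 1/√g, so T'/T = 1/√(0.4300) = 1.525.
Percentage change in T = (1.525 − 1) × 100% = 52.5%.

52.5%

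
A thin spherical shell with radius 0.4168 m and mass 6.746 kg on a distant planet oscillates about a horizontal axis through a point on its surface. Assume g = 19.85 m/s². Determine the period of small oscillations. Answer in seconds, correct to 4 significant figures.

I_cm = (2/3)mr² = 0.78129 kg·m². The pivot is at distance d = 0.4168 m from the centre of mass.
By the parallel-axis theorem, I = I_cm + md² = 0.78129 + 1.1719 = 1.9532 kg·m².
T = 2π√(I/(mgd)) = 2π√(1.9532/(6.746 × 19.85 × 0.4168)) = 1.175 s.

1.175 s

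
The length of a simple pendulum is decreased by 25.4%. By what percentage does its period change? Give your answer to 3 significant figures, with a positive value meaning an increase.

-13.6%

T ∝ √L, so T'/T = √(0.7460) = 0.8637.
Percentage change in T = (0.8637 − 1) × 100% = -13.6%.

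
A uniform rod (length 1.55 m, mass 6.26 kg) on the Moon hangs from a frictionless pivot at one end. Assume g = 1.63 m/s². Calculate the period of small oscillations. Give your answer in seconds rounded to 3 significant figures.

5.00 s

For a physical pendulum T = 2π√(I/(mgd)), with d = 0.7750 m from pivot to centre of mass.
I_cm = mL²/12 = 6.26 × 1.55²/12 = 1.253 kg·m²; I = I_cm + md² = 1.253 + 6.26 × 0.7750² = 5.013 kg·m².
T = 2π√(5.013/(6.26 × 1.63 × 0.7750)) = 5.00 s.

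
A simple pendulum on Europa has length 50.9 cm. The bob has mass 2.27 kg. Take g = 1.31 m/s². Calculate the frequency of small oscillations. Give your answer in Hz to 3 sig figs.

T = 2π√(L/g) = 2π√(0.509/1.31) = 3.917 s, so f = 1/T = 0.255 Hz.

0.255 Hz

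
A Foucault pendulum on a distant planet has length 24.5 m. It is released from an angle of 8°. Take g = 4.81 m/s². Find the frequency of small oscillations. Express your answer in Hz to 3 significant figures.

T = 2π√(L/g) = 2π√(24.5/4.81) = 14.18 s, so f = 1/T = 0.0705 Hz.

0.0705 Hz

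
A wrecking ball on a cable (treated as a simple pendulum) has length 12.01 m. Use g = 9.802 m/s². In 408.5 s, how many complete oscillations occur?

58

T = 2π√(L/g) = 2π√(12.01/9.802) = 6.9550 s.
Number of complete oscillations = ⌊408.5/6.9550⌋ = ⌊58.735⌋ = 58.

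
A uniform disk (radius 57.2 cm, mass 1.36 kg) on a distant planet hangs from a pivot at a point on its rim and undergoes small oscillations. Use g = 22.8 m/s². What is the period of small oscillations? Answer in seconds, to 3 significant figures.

1.22 s

I_cm = ½mr² = 0.2225 kg·m². The pivot is at distance d = 0.572 m from the centre of mass.
By the parallel-axis theorem, I = I_cm + md² = 0.2225 + 0.4450 = 0.6675 kg·m².
T = 2π√(I/(mgd)) = 2π√(0.6675/(1.36 × 22.8 × 0.572)) = 1.22 s.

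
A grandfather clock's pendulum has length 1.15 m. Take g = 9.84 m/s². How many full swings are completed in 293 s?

T = 2π√(L/g) = 2π√(1.15/9.84) = 2.148 s.
Number of complete oscillations = ⌊293/2.148⌋ = ⌊136.4⌋ = 136.

136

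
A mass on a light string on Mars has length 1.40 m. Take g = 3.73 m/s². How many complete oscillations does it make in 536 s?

139

T = 2π√(L/g) = 2π√(1.40/3.73) = 3.849 s.
Number of complete oscillations = ⌊536/3.849⌋ = ⌊139.2⌋ = 139.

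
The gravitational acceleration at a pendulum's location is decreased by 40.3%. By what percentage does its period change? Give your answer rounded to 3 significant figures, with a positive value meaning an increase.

T ∝ 1/√g, so T'/T = 1/√(0.5970) = 1.294.
Percentage change in T = (1.294 − 1) × 100% = 29.4%.

29.4%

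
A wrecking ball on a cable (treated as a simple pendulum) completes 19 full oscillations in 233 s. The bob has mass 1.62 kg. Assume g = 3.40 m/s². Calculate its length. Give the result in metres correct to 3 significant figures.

13.0 m

T = 233/19 = 12.26 s.
From T = 2π√(L/g), L = gT²/(4π²) = 3.40 × 12.26²/(4π²) = 13.0 m.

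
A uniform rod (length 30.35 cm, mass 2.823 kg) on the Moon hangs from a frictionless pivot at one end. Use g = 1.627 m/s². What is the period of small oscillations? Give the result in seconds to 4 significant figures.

For a physical pendulum T = 2π√(I/(mgd)), with d = 0.15175 m from pivot to centre of mass.
I_cm = mL²/12 = 2.823 × 0.3035²/12 = 0.021669 kg·m²; I = I_cm + md² = 0.021669 + 2.823 × 0.15175² = 0.086678 kg·m².
T = 2π√(0.086678/(2.823 × 1.627 × 0.15175)) = 2.216 s.

2.216 s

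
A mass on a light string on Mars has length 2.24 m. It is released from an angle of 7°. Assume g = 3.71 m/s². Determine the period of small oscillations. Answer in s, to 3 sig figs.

T = 2π√(L/g) = 2π√(2.24/3.71) = 2π × 0.7770 = 4.88 s.

4.88 s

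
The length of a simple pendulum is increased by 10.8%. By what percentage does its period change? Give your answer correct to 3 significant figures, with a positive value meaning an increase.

T ∝ √L, so T'/T = √(1.108) = 1.053.
Percentage change in T = (1.053 − 1) × 100% = 5.26%.

5.26%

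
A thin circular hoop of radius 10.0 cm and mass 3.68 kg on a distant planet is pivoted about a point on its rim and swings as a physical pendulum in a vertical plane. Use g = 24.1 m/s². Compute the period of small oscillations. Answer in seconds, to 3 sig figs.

0.572 s

I_cm = mr² = 0.03680 kg·m². The pivot is at distance d = 0.100 m from the centre of mass.
By the parallel-axis theorem, I = I_cm + md² = 0.03680 + 0.03680 = 0.07360 kg·m².
T = 2π√(I/(mgd)) = 2π√(0.07360/(3.68 × 24.1 × 0.100)) = 0.572 s.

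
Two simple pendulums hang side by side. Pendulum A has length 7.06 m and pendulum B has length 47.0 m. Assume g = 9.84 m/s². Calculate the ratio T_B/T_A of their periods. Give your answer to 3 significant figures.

2.58

T ∝ √L, so T_B/T_A = √(L_B/L_A) = √(47.0/7.06) = 2.58.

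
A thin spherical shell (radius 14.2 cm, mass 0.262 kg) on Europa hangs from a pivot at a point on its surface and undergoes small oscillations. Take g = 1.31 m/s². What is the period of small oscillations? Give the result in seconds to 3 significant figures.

2.67 s

I_cm = (2/3)mr² = 0.003522 kg·m². The pivot is at distance d = 0.142 m from the centre of mass.
By the parallel-axis theorem, I = I_cm + md² = 0.003522 + 0.005283 = 0.008805 kg·m².
T = 2π√(I/(mgd)) = 2π√(0.008805/(0.262 × 1.31 × 0.142)) = 2.67 s.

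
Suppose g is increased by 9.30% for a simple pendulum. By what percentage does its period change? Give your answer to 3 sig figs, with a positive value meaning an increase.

-4.35%

T ∝ 1/√g, so T'/T = 1/√(1.093) = 0.9565.
Percentage change in T = (0.9565 − 1) × 100% = -4.35%.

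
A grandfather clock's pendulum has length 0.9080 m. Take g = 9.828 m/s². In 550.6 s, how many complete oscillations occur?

288

T = 2π√(L/g) = 2π√(0.9080/9.828) = 1.9098 s.
Number of complete oscillations = ⌊550.6/1.9098⌋ = ⌊288.30⌋ = 288.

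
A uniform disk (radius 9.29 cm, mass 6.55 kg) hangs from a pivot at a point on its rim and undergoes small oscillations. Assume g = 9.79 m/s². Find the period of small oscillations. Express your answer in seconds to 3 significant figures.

I_cm = ½mr² = 0.02826 kg·m². The pivot is at distance d = 0.0929 m from the centre of mass.
By the parallel-axis theorem, I = I_cm + md² = 0.02826 + 0.05653 = 0.08479 kg·m².
T = 2π√(I/(mgd)) = 2π√(0.08479/(6.55 × 9.79 × 0.0929)) = 0.750 s.

0.750 s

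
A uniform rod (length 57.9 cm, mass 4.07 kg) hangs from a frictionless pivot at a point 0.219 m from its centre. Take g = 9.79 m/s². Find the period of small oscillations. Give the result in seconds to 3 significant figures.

1.18 s

For a physical pendulum T = 2π√(I/(mgd)), with d = 0.2190 m from pivot to centre of mass.
I_cm = mL²/12 = 4.07 × 0.579²/12 = 0.1137 kg·m²; I = I_cm + md² = 0.1137 + 4.07 × 0.2190² = 0.3089 kg·m².
T = 2π√(0.3089/(4.07 × 9.79 × 0.2190)) = 1.18 s.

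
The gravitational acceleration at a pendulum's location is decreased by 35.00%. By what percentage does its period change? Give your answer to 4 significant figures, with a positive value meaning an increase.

T ∝ 1/√g, so T'/T = 1/√(0.65000) = 1.2403.
Percentage change in T = (1.2403 − 1) × 100% = 24.03%.

24.03%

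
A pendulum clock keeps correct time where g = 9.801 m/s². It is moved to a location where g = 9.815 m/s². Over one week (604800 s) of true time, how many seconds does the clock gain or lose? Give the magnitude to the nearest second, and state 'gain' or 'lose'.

gain 432 s

The clock's period scales as T ∝ 1/√g, so T'/T = √(9.801/9.815) = 0.999287.
In 604800 s of true time the clock registers 604800/0.999287 = 605231.8 s, so it gains 432 s.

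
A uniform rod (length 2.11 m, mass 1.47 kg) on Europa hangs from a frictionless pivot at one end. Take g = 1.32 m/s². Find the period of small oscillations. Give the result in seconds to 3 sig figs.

For a physical pendulum T = 2π√(I/(mgd)), with d = 1.055 m from pivot to centre of mass.
I_cm = mL²/12 = 1.47 × 2.11²/12 = 0.5454 kg·m²; I = I_cm + md² = 0.5454 + 1.47 × 1.055² = 2.182 kg·m².
T = 2π√(2.182/(1.47 × 1.32 × 1.055)) = 6.49 s.

6.49 s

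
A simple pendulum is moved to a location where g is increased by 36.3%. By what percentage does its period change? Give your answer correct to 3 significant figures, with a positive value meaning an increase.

T ∝ 1/√g, so T'/T = 1/√(1.363) = 0.8565.
Percentage change in T = (0.8565 − 1) × 100% = -14.3%.

-14.3%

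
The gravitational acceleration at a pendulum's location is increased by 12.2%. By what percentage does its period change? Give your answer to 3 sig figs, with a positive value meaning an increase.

-5.59%

T ∝ 1/√g, so T'/T = 1/√(1.122) = 0.9441.
Percentage change in T = (0.9441 − 1) × 100% = -5.59%.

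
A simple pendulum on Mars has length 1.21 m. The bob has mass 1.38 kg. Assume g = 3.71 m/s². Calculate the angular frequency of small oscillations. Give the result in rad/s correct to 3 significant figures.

ω = √(g/L) = √(3.71/1.21) = 1.75 rad/s.

1.75 rad/s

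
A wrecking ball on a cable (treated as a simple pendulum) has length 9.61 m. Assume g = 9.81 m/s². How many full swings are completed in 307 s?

49

T = 2π√(L/g) = 2π√(9.61/9.81) = 6.219 s.
Number of complete oscillations = ⌊307/6.219⌋ = ⌊49.37⌋ = 49.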